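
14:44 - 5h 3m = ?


09:41

Start: 884 minutes from midnight
Subtract: 303 minutes
Remaining: 884 - 303 = 581
Hours: 9, Minutes: 41


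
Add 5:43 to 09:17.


Start: 557 minutes from midnight
Add: 343 minutes
Total: 900 minutes
Hours: 900 ÷ 60 = 15 remainder 0

15:00


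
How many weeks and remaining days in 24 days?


Weeks: 24 ÷ 7 = 3 remainder 3

3 weeks 3 days


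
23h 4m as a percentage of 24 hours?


Total minutes: 23×60 + 4 = 1384
Day = 24×60 = 1440 minutes
Fraction = 1384/1440 ≈ 0.9611
As a percentage: 1384/1440 × 100 ≈ 96.11%

0.9611 (96.11%)


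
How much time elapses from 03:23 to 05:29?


2h 6m

End time in minutes: 5×60 + 29 = 329
Start time in minutes: 3×60 + 23 = 203
Difference = 329 - 203 = 126 minutes
= 2 hours 6 minutes


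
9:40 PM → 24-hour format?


21:40

Input: 9:40 PM
PM: 9 + 12 = 21


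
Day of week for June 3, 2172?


Zeller's congruence:
q=3, m=6, k=72, j=21
h = (3 + ⌊13×7/5⌋ + 72 + ⌊72/4⌋ + ⌊21/4⌋ - 2×21) mod 7
= (3 + 18 + 72 + 18 + 5 - 42) mod 7
= 74 mod 7 = 4
h=4 → Wednesday

Wednesday


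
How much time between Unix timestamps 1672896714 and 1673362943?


466229 seconds (129.5 hours / 5.40 days)

Difference = 1673362943 - 1672896714 = 466229 seconds
In hours: 466229 / 3600 ≈ 129.5
In days: 466229 / 86400 ≈ 5.40


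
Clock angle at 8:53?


51.5°

Hour hand = 8×30 + 53×0.5 = 266.5°
Minute hand = 53×6 = 318°
Difference = |266.5 - 318| = 51.5°


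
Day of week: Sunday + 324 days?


Start: Sunday (index 6)
(6 + 324) mod 7
= 330 mod 7
= 1
Index 1 → Tuesday

Tuesday


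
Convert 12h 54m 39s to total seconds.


46479 seconds

Hours: 12 × 3600 = 43200
Minutes: 54 × 60 = 3240
Seconds: 39
Total = 43200 + 3240 + 39 = 46479


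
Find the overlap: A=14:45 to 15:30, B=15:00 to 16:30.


Meeting A: 885-930 (in minutes from midnight)
Meeting B: 900-990
Overlap start = max(885, 900) = 900
Overlap end = min(930, 990) = 930
Overlap = max(0, 930 - 900) = 30 min

30 minutes


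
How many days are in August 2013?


Month: August (month 8)
August has 31 days

31 days


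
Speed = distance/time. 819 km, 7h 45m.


Distance: 819 km
Time: 7h 45m = 465 min = 465/60 = 31/4 hours
Speed = 819 ÷ (31/4) = 819 × 4 / 31 = 3276/31 ≈ 105.7 km/h

105.7 km/h


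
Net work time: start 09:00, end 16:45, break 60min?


6h 45m (405 minutes)

Total time = (16×60+45) - (9×60+0)
= 1005 - 540 = 465 min
Minus break: 465 - 60 = 405 min
= 6h 45m


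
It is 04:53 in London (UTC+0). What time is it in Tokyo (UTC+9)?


Time difference = UTC+9 - UTC+0 = +9 hours
New hour = (4 + 9) mod 24
= 13 mod 24 = 13
Minutes unchanged → 13:53

13:53


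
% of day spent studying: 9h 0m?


37.5%

Time: 540 minutes
Day: 1440 minutes
Percentage = (540/1440) × 100 = 37.5%


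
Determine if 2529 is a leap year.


Rules: divisible by 4 AND (not by 100 OR by 400)
2529 ÷ 4 = 632 remainder 1 → not divisible by 4
Not divisible by 4 → not a leap year

No


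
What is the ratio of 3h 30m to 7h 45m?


Duration 1: 210 minutes
Duration 2: 465 minutes
Ratio = 210:465
GCD = 15
Simplified = 14:31
As a decimal: 14/31 ≈ 0.45

14:31 (0.45)


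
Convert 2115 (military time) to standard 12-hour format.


Hour: 21
21 - 12 = 9 → PM

9:15 PM


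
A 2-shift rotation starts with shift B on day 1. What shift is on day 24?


Shift A

Shifts: A, B
Start: B (index 1)
Day 24: (1 + 24 - 1) mod 2
= 24 mod 2
= 0
Index 0 → shift A


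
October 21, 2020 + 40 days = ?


November 30, 2020

Start: October 21, 2020
Add 40 days
October 21 → November 1: 31 - 21 + 1 = 11 days (40 - 11 = 29 left)
November 1 + 29 = November 30, 2020


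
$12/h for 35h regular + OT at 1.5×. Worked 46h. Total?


$618.00

Regular: 35h × $12 = $420.00
Overtime: 46 - 35 = 11h
OT pay: 11h × $12 × 1.5 = $198.00
Total = $420.00 + $198.00 = $618.00


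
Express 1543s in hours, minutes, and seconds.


Hours: 1543 ÷ 3600 = 0 remainder 1543
Minutes: 1543 ÷ 60 = 25 remainder 43
Seconds: 43

0h 25m 43s


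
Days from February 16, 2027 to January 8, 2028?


From February 16, 2027 to January 8, 2028
Rest of February 2027: 28 - 16 = 12
Full months: March 31, April 30, May 31, June 30, July 31, August 31, September 30, October 31, November 30, December 31
Days into January 2028: 8
Total = 12 + 31 + 30 + 31 + 30 + 31 + 31 + 30 + 31 + 30 + 31 + 8 = 326 days

326 days


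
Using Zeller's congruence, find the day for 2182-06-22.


Saturday

Zeller's congruence:
q=22, m=6, k=82, j=21
h = (22 + ⌊13×7/5⌋ + 82 + ⌊82/4⌋ + ⌊21/4⌋ - 2×21) mod 7
= (22 + 18 + 82 + 20 + 5 - 42) mod 7
= 105 mod 7 = 0
h=0 → Saturday


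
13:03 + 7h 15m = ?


Start: 783 minutes from midnight
Add: 435 minutes
Total: 1218 minutes
Hours: 1218 ÷ 60 = 20 remainder 18

20:18


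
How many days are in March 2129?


31 days

Month: March (month 3)
March has 31 days


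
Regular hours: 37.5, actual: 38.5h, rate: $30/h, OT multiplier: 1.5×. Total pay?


Regular: 37.5h × $30 = $1125.00
Overtime: 38.5 - 37.5 = 1.0h
OT pay: 1.0h × $30 × 1.5 = $45.00
Total = $1125.00 + $45.00 = $1170.00

$1170.00


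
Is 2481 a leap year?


No

Rules: divisible by 4 AND (not by 100 OR by 400)
2481 ÷ 4 = 620 remainder 1 → not divisible by 4
Not divisible by 4 → not a leap year


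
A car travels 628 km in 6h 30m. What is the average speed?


96.6 km/h

Distance: 628 km
Time: 6h 30m = 390 min = 390/60 = 13/2 hours
Speed = 628 ÷ (13/2) = 628 × 2 / 13 = 1256/13 ≈ 96.6 km/h


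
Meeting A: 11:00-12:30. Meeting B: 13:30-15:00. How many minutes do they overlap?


Meeting A: 660-750 (in minutes from midnight)
Meeting B: 810-900
Overlap start = max(660, 810) = 810
Overlap end = min(750, 900) = 750
Overlap = max(0, 750 - 810) = 0 min

0 minutes


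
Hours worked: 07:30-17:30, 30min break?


9h 30m (570 minutes)

Total time = (17×60+30) - (7×60+30)
= 1050 - 450 = 600 min
Minus break: 600 - 30 = 570 min
= 9h 30m


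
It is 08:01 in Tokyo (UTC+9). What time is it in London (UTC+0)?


23:01 (previous day)

Time difference = UTC+0 - UTC+9 = -9 hours
New hour = (8 -9) mod 24
= -1 mod 24 = 23
Minutes unchanged → 23:01; -1 < 0 → previous day


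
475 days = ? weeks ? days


Weeks: 475 ÷ 7 = 67 remainder 6

67 weeks 6 days


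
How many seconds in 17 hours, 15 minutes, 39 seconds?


62139 seconds

Hours: 17 × 3600 = 61200
Minutes: 15 × 60 = 900
Seconds: 39
Total = 61200 + 900 + 39 = 62139


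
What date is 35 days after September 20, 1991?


Start: September 20, 1991
Add 35 days
September 20 → October 1: 30 - 20 + 1 = 11 days (35 - 11 = 24 left)
October 1 + 24 = October 25, 1991

October 25, 1991


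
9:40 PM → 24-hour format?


21:40

Input: 9:40 PM
PM: 9 + 12 = 21


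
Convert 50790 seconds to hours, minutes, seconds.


14h 6m 30s

Hours: 50790 ÷ 3600 = 14 remainder 390
Minutes: 390 ÷ 60 = 6 remainder 30
Seconds: 30


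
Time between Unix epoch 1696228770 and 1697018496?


Difference = 1697018496 - 1696228770 = 789726 seconds
In hours: 789726 / 3600 ≈ 219.4
In days: 789726 / 86400 ≈ 9.14

789726 seconds (219.4 hours / 9.14 days)


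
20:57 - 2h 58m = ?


Start: 1257 minutes from midnight
Subtract: 178 minutes
Remaining: 1257 - 178 = 1079
Hours: 17, Minutes: 59

17:59


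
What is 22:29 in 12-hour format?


Hour: 22
22 - 12 = 10 → PM

10:29 PM


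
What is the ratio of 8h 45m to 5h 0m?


Duration 1: 525 minutes
Duration 2: 300 minutes
Ratio = 525:300
GCD = 75
Simplified = 7:4
As a decimal: 7/4 = 1.75

7:4 (1.75)


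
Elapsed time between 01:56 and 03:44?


End time in minutes: 3×60 + 44 = 224
Start time in minutes: 1×60 + 56 = 116
Difference = 224 - 116 = 108 minutes
= 1 hours 48 minutes

1h 48m


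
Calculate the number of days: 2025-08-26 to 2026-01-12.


From August 26, 2025 to January 12, 2026
Rest of August 2025: 31 - 26 = 5
Full months: September 30, October 31, November 30, December 31
Days into January 2026: 12
Total = 5 + 30 + 31 + 30 + 31 + 12 = 139 days

139 days


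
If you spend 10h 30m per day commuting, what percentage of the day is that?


43.8%

Time: 630 minutes
Day: 1440 minutes
Percentage = (630/1440) × 100 ≈ 43.8%


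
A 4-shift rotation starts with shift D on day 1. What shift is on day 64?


Shift C

Shifts: A, B, C, D
Start: D (index 3)
Day 64: (3 + 64 - 1) mod 4
= 66 mod 4
= 2
Index 2 → shift C


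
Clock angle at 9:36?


Hour hand = 9×30 + 36×0.5 = 288.0°
Minute hand = 36×6 = 216°
Difference = |288.0 - 216| = 72.0°

72.0°


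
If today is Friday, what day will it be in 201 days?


Start: Friday (index 4)
(4 + 201) mod 7
= 205 mod 7
= 2
Index 2 → Wednesday

Wednesday


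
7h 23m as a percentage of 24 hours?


Total minutes: 7×60 + 23 = 443
Day = 24×60 = 1440 minutes
Fraction = 443/1440 ≈ 0.3076
As a percentage: 443/1440 × 100 ≈ 30.76%

0.3076 (30.76%)


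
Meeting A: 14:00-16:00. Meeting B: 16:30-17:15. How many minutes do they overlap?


Meeting A: 840-960 (in minutes from midnight)
Meeting B: 990-1035
Overlap start = max(840, 990) = 990
Overlap end = min(960, 1035) = 960
Overlap = max(0, 960 - 990) = 0 min

0 minutes


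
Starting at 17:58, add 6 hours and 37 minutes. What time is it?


00:35 (next day)

Start: 1078 minutes from midnight
Add: 397 minutes
Total: 1475 minutes
Hours: 1475 ÷ 60 = 24 remainder 35
24 ≥ 24 → 24 - 24 = 0 (next day)


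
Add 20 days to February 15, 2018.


Start: February 15, 2018
Add 20 days
February 15 → March 1: 28 - 15 + 1 = 14 days (20 - 14 = 6 left)
March 1 + 6 = March 7, 2018

March 7, 2018


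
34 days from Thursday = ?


Wednesday

Start: Thursday (index 3)
(3 + 34) mod 7
= 37 mod 7
= 2
Index 2 → Wednesday


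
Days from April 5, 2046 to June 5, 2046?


61 days

From April 5, 2046 to June 5, 2046
Rest of April 2046: 30 - 5 = 25
Full months: May 31
Days into June 2046: 5
Total = 25 + 31 + 5 = 61 days


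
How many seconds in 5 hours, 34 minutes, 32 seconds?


Hours: 5 × 3600 = 18000
Minutes: 34 × 60 = 2040
Seconds: 32
Total = 18000 + 2040 + 32 = 20072

20072 seconds


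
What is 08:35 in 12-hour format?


Hour: 8
8 < 12 → AM

8:35 AM


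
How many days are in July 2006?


31 days

Month: July (month 7)
July has 31 days


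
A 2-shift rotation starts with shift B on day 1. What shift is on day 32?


Shifts: A, B
Start: B (index 1)
Day 32: (1 + 32 - 1) mod 2
= 32 mod 2
= 0
Index 0 → shift A

Shift A


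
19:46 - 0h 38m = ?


19:08

Start: 1186 minutes from midnight
Subtract: 38 minutes
Remaining: 1186 - 38 = 1148
Hours: 19, Minutes: 8


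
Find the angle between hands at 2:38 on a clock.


Hour hand = 2×30 + 38×0.5 = 79.0°
Minute hand = 38×6 = 228°
Difference = |79.0 - 228| = 149.0°

149.0°


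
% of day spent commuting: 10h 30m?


Time: 630 minutes
Day: 1440 minutes
Percentage = (630/1440) × 100 ≈ 43.8%

43.8%


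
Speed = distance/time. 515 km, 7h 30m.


Distance: 515 km
Time: 7h 30m = 450 min = 450/60 = 15/2 hours
Speed = 515 ÷ (15/2) = 515 × 2 / 15 = 1030/15 ≈ 68.7 km/h

68.7 km/h


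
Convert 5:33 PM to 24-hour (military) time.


Input: 5:33 PM
PM: 5 + 12 = 17

17:33


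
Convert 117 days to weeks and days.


Weeks: 117 ÷ 7 = 16 remainder 5

16 weeks 5 days


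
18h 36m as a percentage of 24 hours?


0.7750 (77.50%)

Total minutes: 18×60 + 36 = 1116
Day = 24×60 = 1440 minutes
Fraction = 1116/1440 = 0.7750
As a percentage: 1116/1440 × 100 = 77.50%


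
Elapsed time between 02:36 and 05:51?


3h 15m

End time in minutes: 5×60 + 51 = 351
Start time in minutes: 2×60 + 36 = 156
Difference = 351 - 156 = 195 minutes
= 3 hours 15 minutes


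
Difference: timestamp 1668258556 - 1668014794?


Difference = 1668258556 - 1668014794 = 243762 seconds
In hours: 243762 / 3600 ≈ 67.7
In days: 243762 / 86400 ≈ 2.82

243762 seconds (67.7 hours / 2.82 days)


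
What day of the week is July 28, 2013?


Sunday

Zeller's congruence:
q=28, m=7, k=13, j=20
h = (28 + ⌊13×8/5⌋ + 13 + ⌊13/4⌋ + ⌊20/4⌋ - 2×20) mod 7
= (28 + 20 + 13 + 3 + 5 - 40) mod 7
= 29 mod 7 = 1
h=1 → Sunday


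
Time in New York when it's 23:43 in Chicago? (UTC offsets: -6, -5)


Time difference = UTC-5 - UTC-6 = +1 hours
New hour = (23 + 1) mod 24
= 24 mod 24 = 0
Minutes unchanged → 00:43; 24 ≥ 24 → next day

00:43 (next day)


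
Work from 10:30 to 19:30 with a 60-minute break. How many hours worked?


8h 0m (480 minutes)

Total time = (19×60+30) - (10×60+30)
= 1170 - 630 = 540 min
Minus break: 540 - 60 = 480 min
= 8h 0m


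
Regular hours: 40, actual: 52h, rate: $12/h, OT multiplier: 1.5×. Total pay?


Regular: 40h × $12 = $480.00
Overtime: 52 - 40 = 12h
OT pay: 12h × $12 × 1.5 = $216.00
Total = $480.00 + $216.00 = $696.00

$696.00


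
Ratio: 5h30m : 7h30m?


11:15 (0.73)

Duration 1: 330 minutes
Duration 2: 450 minutes
Ratio = 330:450
GCD = 30
Simplified = 11:15
As a decimal: 11/15 ≈ 0.73


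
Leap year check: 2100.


Rules: divisible by 4 AND (not by 100 OR by 400)
2100 ÷ 4 = 525 exactly → divisible by 4
2100 ÷ 100 = 21 exactly → divisible by 100
2100 ÷ 400 = 5 remainder 100 → not divisible by 400
Divisible by 100 but not by 400 → not a leap year

No


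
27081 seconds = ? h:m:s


7h 31m 21s

Hours: 27081 ÷ 3600 = 7 remainder 1881
Minutes: 1881 ÷ 60 = 31 remainder 21
Seconds: 21


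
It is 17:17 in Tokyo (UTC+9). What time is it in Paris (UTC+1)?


Time difference = UTC+1 - UTC+9 = -8 hours
New hour = (17 -8) mod 24
= 9 mod 24 = 9
Minutes unchanged → 09:17

09:17


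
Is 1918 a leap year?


Rules: divisible by 4 AND (not by 100 OR by 400)
1918 ÷ 4 = 479 remainder 2 → not divisible by 4
Not divisible by 4 → not a leap year

No


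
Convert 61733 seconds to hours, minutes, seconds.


17h 8m 53s

Hours: 61733 ÷ 3600 = 17 remainder 533
Minutes: 533 ÷ 60 = 8 remainder 53
Seconds: 53


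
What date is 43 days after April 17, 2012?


Start: April 17, 2012
Add 43 days
April 17 → May 1: 30 - 17 + 1 = 14 days (43 - 14 = 29 left)
May 1 + 29 = May 30, 2012

May 30, 2012


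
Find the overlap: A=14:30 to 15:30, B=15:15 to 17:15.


15 minutes

Meeting A: 870-930 (in minutes from midnight)
Meeting B: 915-1035
Overlap start = max(870, 915) = 915
Overlap end = min(930, 1035) = 930
Overlap = max(0, 930 - 915) = 15 min


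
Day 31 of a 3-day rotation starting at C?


Shifts: A, B, C
Start: C (index 2)
Day 31: (2 + 31 - 1) mod 3
= 32 mod 3
= 2
Index 2 → shift C

Shift C


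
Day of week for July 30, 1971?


Friday

Zeller's congruence:
q=30, m=7, k=71, j=19
h = (30 + ⌊13×8/5⌋ + 71 + ⌊71/4⌋ + ⌊19/4⌋ - 2×19) mod 7
= (30 + 20 + 71 + 17 + 4 - 38) mod 7
= 104 mod 7 = 6
h=6 → Friday


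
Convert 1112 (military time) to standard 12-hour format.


Hour: 11
11 < 12 → AM

11:12 AM


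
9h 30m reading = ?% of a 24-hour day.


Time: 570 minutes
Day: 1440 minutes
Percentage = (570/1440) × 100 ≈ 39.6%

39.6%


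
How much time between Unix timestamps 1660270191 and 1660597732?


327541 seconds (91.0 hours / 3.79 days)

Difference = 1660597732 - 1660270191 = 327541 seconds
In hours: 327541 / 3600 ≈ 91.0
In days: 327541 / 86400 ≈ 3.79


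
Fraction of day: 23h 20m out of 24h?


0.9722 (97.22%)

Total minutes: 23×60 + 20 = 1400
Day = 24×60 = 1440 minutes
Fraction = 1400/1440 ≈ 0.9722
As a percentage: 1400/1440 × 100 ≈ 97.22%


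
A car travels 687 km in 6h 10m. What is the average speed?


Distance: 687 km
Time: 6h 10m = 370 min = 370/60 = 37/6 hours
Speed = 687 ÷ (37/6) = 687 × 6 / 37 = 4122/37 ≈ 111.4 km/h

111.4 km/h


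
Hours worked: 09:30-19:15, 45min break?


9h 0m (540 minutes)

Total time = (19×60+15) - (9×60+30)
= 1155 - 570 = 585 min
Minus break: 585 - 45 = 540 min
= 9h 0m


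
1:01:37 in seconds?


3697 seconds

Hours: 1 × 3600 = 3600
Minutes: 1 × 60 = 60
Seconds: 37
Total = 3600 + 60 + 37 = 3697


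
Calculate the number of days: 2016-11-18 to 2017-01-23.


66 days

From November 18, 2016 to January 23, 2017
Rest of November 2016: 30 - 18 = 12
Full months: December 31
Days into January 2017: 23
Total = 12 + 31 + 23 = 66 days


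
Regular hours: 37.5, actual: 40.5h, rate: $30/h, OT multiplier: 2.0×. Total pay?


Regular: 37.5h × $30 = $1125.00
Overtime: 40.5 - 37.5 = 3.0h
OT pay: 3.0h × $30 × 2.0 = $180.00
Total = $1125.00 + $180.00 = $1305.00

$1305.00


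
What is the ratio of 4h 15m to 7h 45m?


Duration 1: 255 minutes
Duration 2: 465 minutes
Ratio = 255:465
GCD = 15
Simplified = 17:31
As a decimal: 17/31 ≈ 0.55

17:31 (0.55)


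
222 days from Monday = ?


Start: Monday (index 0)
(0 + 222) mod 7
= 222 mod 7
= 5
Index 5 → Saturday

Saturday


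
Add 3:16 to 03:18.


06:34

Start: 198 minutes from midnight
Add: 196 minutes
Total: 394 minutes
Hours: 394 ÷ 60 = 6 remainder 34


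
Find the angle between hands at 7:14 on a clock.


Hour hand = 7×30 + 14×0.5 = 217.0°
Minute hand = 14×6 = 84°
Difference = |217.0 - 84| = 133.0°

133.0°


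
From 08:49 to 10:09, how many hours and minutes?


1h 20m

End time in minutes: 10×60 + 9 = 609
Start time in minutes: 8×60 + 49 = 529
Difference = 609 - 529 = 80 minutes
= 1 hours 20 minutes


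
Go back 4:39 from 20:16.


Start: 1216 minutes from midnight
Subtract: 279 minutes
Remaining: 1216 - 279 = 937
Hours: 15, Minutes: 37

15:37


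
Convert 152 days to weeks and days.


21 weeks 5 days

Weeks: 152 ÷ 7 = 21 remainder 5


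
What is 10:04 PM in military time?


Input: 10:04 PM
PM: 10 + 12 = 22

22:04


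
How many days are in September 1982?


Month: September (month 9)
September has 30 days

30 days


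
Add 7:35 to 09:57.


17:32

Start: 597 minutes from midnight
Add: 455 minutes
Total: 1052 minutes
Hours: 1052 ÷ 60 = 17 remainder 32


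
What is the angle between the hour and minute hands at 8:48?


24.0°

Hour hand = 8×30 + 48×0.5 = 264.0°
Minute hand = 48×6 = 288°
Difference = |264.0 - 288| = 24.0°


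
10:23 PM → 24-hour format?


Input: 10:23 PM
PM: 10 + 12 = 22

22:23


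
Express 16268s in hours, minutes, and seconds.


4h 31m 8s

Hours: 16268 ÷ 3600 = 4 remainder 1868
Minutes: 1868 ÷ 60 = 31 remainder 8
Seconds: 8


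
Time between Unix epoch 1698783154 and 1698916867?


133713 seconds (37.1 hours / 1.55 days)

Difference = 1698916867 - 1698783154 = 133713 seconds
In hours: 133713 / 3600 ≈ 37.1
In days: 133713 / 86400 ≈ 1.55


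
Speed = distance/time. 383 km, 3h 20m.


114.9 km/h

Distance: 383 km
Time: 3h 20m = 200 min = 200/60 = 10/3 hours
Speed = 383 ÷ (10/3) = 383 × 3 / 10 = 1149/10 = 114.9 km/h


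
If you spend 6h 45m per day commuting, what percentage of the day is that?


28.1%

Time: 405 minutes
Day: 1440 minutes
Percentage = (405/1440) × 100 ≈ 28.1%


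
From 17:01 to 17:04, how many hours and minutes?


0h 3m

End time in minutes: 17×60 + 4 = 1024
Start time in minutes: 17×60 + 1 = 1021
Difference = 1024 - 1021 = 3 minutes
= 0 hours 3 minutes


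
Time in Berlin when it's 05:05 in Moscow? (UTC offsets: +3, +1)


03:05

Time difference = UTC+1 - UTC+3 = -2 hours
New hour = (5 -2) mod 24
= 3 mod 24 = 3
Minutes unchanged → 03:05


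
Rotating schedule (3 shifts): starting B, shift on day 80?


Shifts: A, B, C
Start: B (index 1)
Day 80: (1 + 80 - 1) mod 3
= 80 mod 3
= 2
Index 2 → shift C

Shift C


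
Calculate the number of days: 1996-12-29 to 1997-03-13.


74 days

From December 29, 1996 to March 13, 1997
Rest of December 1996: 31 - 29 = 2
Full months: January 31, February 1997 28
Days into March 1997: 13
Total = 2 + 31 + 28 + 13 = 74 days


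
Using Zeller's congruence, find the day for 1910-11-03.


Thursday

Zeller's congruence:
q=3, m=11, k=10, j=19
h = (3 + ⌊13×12/5⌋ + 10 + ⌊10/4⌋ + ⌊19/4⌋ - 2×19) mod 7
= (3 + 31 + 10 + 2 + 4 - 38) mod 7
= 12 mod 7 = 5
h=5 → Thursday


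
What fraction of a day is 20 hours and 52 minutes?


Total minutes: 20×60 + 52 = 1252
Day = 24×60 = 1440 minutes
Fraction = 1252/1440 ≈ 0.8694
As a percentage: 1252/1440 × 100 ≈ 86.94%

0.8694 (86.94%)


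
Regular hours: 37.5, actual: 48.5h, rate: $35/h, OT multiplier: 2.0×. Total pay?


Regular: 37.5h × $35 = $1312.50
Overtime: 48.5 - 37.5 = 11.0h
OT pay: 11.0h × $35 × 2.0 = $770.00
Total = $1312.50 + $770.00 = $2082.50

$2082.50


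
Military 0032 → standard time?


Hour: 0
0 → 12 AM (midnight)

12:32 AM


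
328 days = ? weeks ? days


Weeks: 328 ÷ 7 = 46 remainder 6

46 weeks 6 days


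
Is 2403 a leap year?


Rules: divisible by 4 AND (not by 100 OR by 400)
2403 ÷ 4 = 600 remainder 3 → not divisible by 4
Not divisible by 4 → not a leap year

No


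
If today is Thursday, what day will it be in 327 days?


Start: Thursday (index 3)
(3 + 327) mod 7
= 330 mod 7
= 1
Index 1 → Tuesday

Tuesday


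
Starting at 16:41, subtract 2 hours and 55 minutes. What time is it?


13:46

Start: 1001 minutes from midnight
Subtract: 175 minutes
Remaining: 1001 - 175 = 826
Hours: 13, Minutes: 46


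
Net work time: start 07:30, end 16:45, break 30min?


Total time = (16×60+45) - (7×60+30)
= 1005 - 450 = 555 min
Minus break: 555 - 30 = 525 min
= 8h 45m

8h 45m (525 minutes)


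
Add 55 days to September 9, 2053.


Start: September 9, 2053
Add 55 days
September 9 → October 1: 30 - 9 + 1 = 22 days (55 - 22 = 33 left)
October 1 → November 1: 31 - 1 + 1 = 31 days (33 - 31 = 2 left)
November 1 + 2 = November 3, 2053

November 3, 2053


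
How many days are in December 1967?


Month: December (month 12)
December has 31 days

31 days


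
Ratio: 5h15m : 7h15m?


Duration 1: 315 minutes
Duration 2: 435 minutes
Ratio = 315:435
GCD = 15
Simplified = 21:29
As a decimal: 21/29 ≈ 0.72

21:29 (0.72)


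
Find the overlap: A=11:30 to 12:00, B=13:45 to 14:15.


Meeting A: 690-720 (in minutes from midnight)
Meeting B: 825-855
Overlap start = max(690, 825) = 825
Overlap end = min(720, 855) = 720
Overlap = max(0, 720 - 825) = 0 min

0 minutes


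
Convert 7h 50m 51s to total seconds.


28251 seconds

Hours: 7 × 3600 = 25200
Minutes: 50 × 60 = 3000
Seconds: 51
Total = 25200 + 3000 + 51 = 28251


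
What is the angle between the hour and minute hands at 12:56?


Hour hand (12 ≡ 0 on the dial): 0×30 + 56×0.5 = 28.0°
Minute hand = 56×6 = 336°
Difference = |28.0 - 336| = 308.0°
Since > 180°: 360 - 308.0 = 52.0°

52.0°


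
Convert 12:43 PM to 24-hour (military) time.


Input: 12:43 PM
12 PM → 12 (noon)

12:43


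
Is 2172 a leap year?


Yes

Rules: divisible by 4 AND (not by 100 OR by 400)
2172 ÷ 4 = 543 exactly → divisible by 4
2172 ÷ 100 = 21 remainder 72 → not divisible by 100
Divisible by 4 but not by 100 → leap year


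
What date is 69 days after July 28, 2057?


October 5, 2057

Start: July 28, 2057
Add 69 days
July 28 → August 1: 31 - 28 + 1 = 4 days (69 - 4 = 65 left)
August 1 → September 1: 31 - 1 + 1 = 31 days (65 - 31 = 34 left)
September 1 → October 1: 30 - 1 + 1 = 30 days (34 - 30 = 4 left)
October 1 + 4 = October 5, 2057


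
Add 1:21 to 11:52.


13:13

Start: 712 minutes from midnight
Add: 81 minutes
Total: 793 minutes
Hours: 793 ÷ 60 = 13 remainder 13


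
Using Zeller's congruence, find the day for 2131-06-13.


Zeller's congruence:
q=13, m=6, k=31, j=21
h = (13 + ⌊13×7/5⌋ + 31 + ⌊31/4⌋ + ⌊21/4⌋ - 2×21) mod 7
= (13 + 18 + 31 + 7 + 5 - 42) mod 7
= 32 mod 7 = 4
h=4 → Wednesday

Wednesday


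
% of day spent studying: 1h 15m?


5.2%

Time: 75 minutes
Day: 1440 minutes
Percentage = (75/1440) × 100 ≈ 5.2%


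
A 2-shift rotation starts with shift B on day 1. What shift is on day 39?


Shift B

Shifts: A, B
Start: B (index 1)
Day 39: (1 + 39 - 1) mod 2
= 39 mod 2
= 1
Index 1 → shift B


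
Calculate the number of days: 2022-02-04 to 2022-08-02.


From February 4, 2022 to August 2, 2022
Rest of February 2022: 28 - 4 = 24
Full months: March 31, April 30, May 31, June 30, July 31
Days into August 2022: 2
Total = 24 + 31 + 30 + 31 + 30 + 31 + 2 = 179 days

179 days


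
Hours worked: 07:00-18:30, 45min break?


10h 45m (645 minutes)

Total time = (18×60+30) - (7×60+0)
= 1110 - 420 = 690 min
Minus break: 690 - 45 = 645 min
= 10h 45m


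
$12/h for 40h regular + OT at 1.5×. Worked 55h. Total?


Regular: 40h × $12 = $480.00
Overtime: 55 - 40 = 15h
OT pay: 15h × $12 × 1.5 = $270.00
Total = $480.00 + $270.00 = $750.00

$750.00


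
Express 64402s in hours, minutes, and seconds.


Hours: 64402 ÷ 3600 = 17 remainder 3202
Minutes: 3202 ÷ 60 = 53 remainder 22
Seconds: 22

17h 53m 22s


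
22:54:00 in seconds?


Hours: 22 × 3600 = 79200
Minutes: 54 × 60 = 3240
Seconds: 0
Total = 79200 + 3240 + 0 = 82440

82440 seconds


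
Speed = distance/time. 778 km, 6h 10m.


Distance: 778 km
Time: 6h 10m = 370 min = 370/60 = 37/6 hours
Speed = 778 ÷ (37/6) = 778 × 6 / 37 = 4668/37 ≈ 126.2 km/h

126.2 km/h


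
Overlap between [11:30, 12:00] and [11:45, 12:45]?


15 minutes

Meeting A: 690-720 (in minutes from midnight)
Meeting B: 705-765
Overlap start = max(690, 705) = 705
Overlap end = min(720, 765) = 720
Overlap = max(0, 720 - 705) = 15 min


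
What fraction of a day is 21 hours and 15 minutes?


Total minutes: 21×60 + 15 = 1275
Day = 24×60 = 1440 minutes
Fraction = 1275/1440 ≈ 0.8854
As a percentage: 1275/1440 × 100 ≈ 88.54%

0.8854 (88.54%)


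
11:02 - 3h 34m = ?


07:28

Start: 662 minutes from midnight
Subtract: 214 minutes
Remaining: 662 - 214 = 448
Hours: 7, Minutes: 28


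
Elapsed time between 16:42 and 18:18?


1h 36m

End time in minutes: 18×60 + 18 = 1098
Start time in minutes: 16×60 + 42 = 1002
Difference = 1098 - 1002 = 96 minutes
= 1 hours 36 minutes


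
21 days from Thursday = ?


Start: Thursday (index 3)
(3 + 21) mod 7
= 24 mod 7
= 3
Index 3 → Thursday

Thursday


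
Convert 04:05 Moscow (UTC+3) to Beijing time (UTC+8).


Time difference = UTC+8 - UTC+3 = +5 hours
New hour = (4 + 5) mod 24
= 9 mod 24 = 9
Minutes unchanged → 09:05

09:05


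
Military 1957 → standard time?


Hour: 19
19 - 12 = 7 → PM

7:57 PM


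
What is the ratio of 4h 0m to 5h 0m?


4:5 (0.80)

Duration 1: 240 minutes
Duration 2: 300 minutes
Ratio = 240:300
GCD = 60
Simplified = 4:5
As a decimal: 4/5 = 0.80


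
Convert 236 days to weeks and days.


Weeks: 236 ÷ 7 = 33 remainder 5

33 weeks 5 days


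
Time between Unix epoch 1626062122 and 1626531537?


Difference = 1626531537 - 1626062122 = 469415 seconds
In hours: 469415 / 3600 ≈ 130.4
In days: 469415 / 86400 ≈ 5.43

469415 seconds (130.4 hours / 5.43 days)


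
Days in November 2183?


Month: November (month 11)
November has 30 days

30 days


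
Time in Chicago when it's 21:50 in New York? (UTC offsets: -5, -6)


20:50

Time difference = UTC-6 - UTC-5 = -1 hours
New hour = (21 -1) mod 24
= 20 mod 24 = 20
Minutes unchanged → 20:50


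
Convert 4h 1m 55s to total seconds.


14515 seconds

Hours: 4 × 3600 = 14400
Minutes: 1 × 60 = 60
Seconds: 55
Total = 14400 + 60 + 55 = 14515


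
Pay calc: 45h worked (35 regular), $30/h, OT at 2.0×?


$1650.00

Regular: 35h × $30 = $1050.00
Overtime: 45 - 35 = 10h
OT pay: 10h × $30 × 2.0 = $600.00
Total = $1050.00 + $600.00 = $1650.00


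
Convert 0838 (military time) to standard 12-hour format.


Hour: 8
8 < 12 → AM

8:38 AM


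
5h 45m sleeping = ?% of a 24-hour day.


24.0%

Time: 345 minutes
Day: 1440 minutes
Percentage = (345/1440) × 100 ≈ 24.0%


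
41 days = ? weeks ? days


Weeks: 41 ÷ 7 = 5 remainder 6

5 weeks 6 days


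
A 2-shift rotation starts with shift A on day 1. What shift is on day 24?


Shifts: A, B
Start: A (index 0)
Day 24: (0 + 24 - 1) mod 2
= 23 mod 2
= 1
Index 1 → shift B

Shift B


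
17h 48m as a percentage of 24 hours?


Total minutes: 17×60 + 48 = 1068
Day = 24×60 = 1440 minutes
Fraction = 1068/1440 ≈ 0.7417
As a percentage: 1068/1440 × 100 ≈ 74.17%

0.7417 (74.17%)


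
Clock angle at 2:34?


Hour hand = 2×30 + 34×0.5 = 77.0°
Minute hand = 34×6 = 204°
Difference = |77.0 - 204| = 127.0°

127.0°


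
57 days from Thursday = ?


Start: Thursday (index 3)
(3 + 57) mod 7
= 60 mod 7
= 4
Index 4 → Friday

Friday


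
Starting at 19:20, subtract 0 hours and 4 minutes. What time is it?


Start: 1160 minutes from midnight
Subtract: 4 minutes
Remaining: 1160 - 4 = 1156
Hours: 19, Minutes: 16

19:16


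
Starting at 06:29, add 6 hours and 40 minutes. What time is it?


Start: 389 minutes from midnight
Add: 400 minutes
Total: 789 minutes
Hours: 789 ÷ 60 = 13 remainder 9

13:09


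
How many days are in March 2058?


31 days

Month: March (month 3)
March has 31 days


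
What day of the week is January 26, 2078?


Wednesday

Zeller's congruence:
q=26, m=13, k=77, j=20
h = (26 + ⌊13×14/5⌋ + 77 + ⌊77/4⌋ + ⌊20/4⌋ - 2×20) mod 7
= (26 + 36 + 77 + 19 + 5 - 40) mod 7
= 123 mod 7 = 4
h=4 → Wednesday


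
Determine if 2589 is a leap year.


Rules: divisible by 4 AND (not by 100 OR by 400)
2589 ÷ 4 = 647 remainder 1 → not divisible by 4
Not divisible by 4 → not a leap year

No


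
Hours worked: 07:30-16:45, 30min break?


8h 45m (525 minutes)

Total time = (16×60+45) - (7×60+30)
= 1005 - 450 = 555 min
Minus break: 555 - 30 = 525 min
= 8h 45m


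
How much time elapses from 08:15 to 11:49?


End time in minutes: 11×60 + 49 = 709
Start time in minutes: 8×60 + 15 = 495
Difference = 709 - 495 = 214 minutes
= 3 hours 34 minutes

3h 34m


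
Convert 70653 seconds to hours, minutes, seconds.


19h 37m 33s

Hours: 70653 ÷ 3600 = 19 remainder 2253
Minutes: 2253 ÷ 60 = 37 remainder 33
Seconds: 33


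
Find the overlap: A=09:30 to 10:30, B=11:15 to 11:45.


0 minutes

Meeting A: 570-630 (in minutes from midnight)
Meeting B: 675-705
Overlap start = max(570, 675) = 675
Overlap end = min(630, 705) = 630
Overlap = max(0, 630 - 675) = 0 min


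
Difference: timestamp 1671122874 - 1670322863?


Difference = 1671122874 - 1670322863 = 800011 seconds
In hours: 800011 / 3600 ≈ 222.2
In days: 800011 / 86400 ≈ 9.26

800011 seconds (222.2 hours / 9.26 days)


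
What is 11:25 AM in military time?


11:25

Input: 11:25 AM
AM hour stays: 11


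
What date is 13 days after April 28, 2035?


May 11, 2035

Start: April 28, 2035
Add 13 days
April 28 → May 1: 30 - 28 + 1 = 3 days (13 - 3 = 10 left)
May 1 + 10 = May 11, 2035


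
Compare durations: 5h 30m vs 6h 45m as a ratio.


22:27 (0.81)

Duration 1: 330 minutes
Duration 2: 405 minutes
Ratio = 330:405
GCD = 15
Simplified = 22:27
As a decimal: 22/27 ≈ 0.81


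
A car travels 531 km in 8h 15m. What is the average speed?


64.4 km/h

Distance: 531 km
Time: 8h 15m = 495 min = 495/60 = 33/4 hours
Speed = 531 ÷ (33/4) = 531 × 4 / 33 = 2124/33 ≈ 64.4 km/h


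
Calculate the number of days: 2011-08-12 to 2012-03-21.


222 days

From August 12, 2011 to March 21, 2012
Rest of August 2011: 31 - 12 = 19
Full months: September 30, October 31, November 30, December 31, January 31, February 2012 29
Days into March 2012: 21
Total = 19 + 30 + 31 + 30 + 31 + 31 + 29 + 21 = 222 days


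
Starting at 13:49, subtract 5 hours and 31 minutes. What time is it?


08:18

Start: 829 minutes from midnight
Subtract: 331 minutes
Remaining: 829 - 331 = 498
Hours: 8, Minutes: 18


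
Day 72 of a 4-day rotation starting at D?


Shifts: A, B, C, D
Start: D (index 3)
Day 72: (3 + 72 - 1) mod 4
= 74 mod 4
= 2
Index 2 → shift C

Shift C


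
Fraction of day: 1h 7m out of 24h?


Total minutes: 1×60 + 7 = 67
Day = 24×60 = 1440 minutes
Fraction = 67/1440 ≈ 0.0465
As a percentage: 67/1440 × 100 ≈ 4.65%

0.0465 (4.65%)


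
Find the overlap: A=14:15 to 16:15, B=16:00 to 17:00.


15 minutes

Meeting A: 855-975 (in minutes from midnight)
Meeting B: 960-1020
Overlap start = max(855, 960) = 960
Overlap end = min(975, 1020) = 975
Overlap = max(0, 975 - 960) = 15 min


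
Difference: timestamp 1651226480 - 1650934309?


Difference = 1651226480 - 1650934309 = 292171 seconds
In hours: 292171 / 3600 ≈ 81.2
In days: 292171 / 86400 ≈ 3.38

292171 seconds (81.2 hours / 3.38 days)


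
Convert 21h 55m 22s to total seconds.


78922 seconds

Hours: 21 × 3600 = 75600
Minutes: 55 × 60 = 3300
Seconds: 22
Total = 75600 + 3300 + 22 = 78922


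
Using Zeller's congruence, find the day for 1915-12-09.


Thursday

Zeller's congruence:
q=9, m=12, k=15, j=19
h = (9 + ⌊13×13/5⌋ + 15 + ⌊15/4⌋ + ⌊19/4⌋ - 2×19) mod 7
= (9 + 33 + 15 + 3 + 4 - 38) mod 7
= 26 mod 7 = 5
h=5 → Thursday


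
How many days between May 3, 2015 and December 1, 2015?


212 days

From May 3, 2015 to December 1, 2015
Rest of May 2015: 31 - 3 = 28
Full months: June 30, July 31, August 31, September 30, October 31, November 30
Days into December 2015: 1
Total = 28 + 30 + 31 + 31 + 30 + 31 + 30 + 1 = 212 days


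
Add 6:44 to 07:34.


Start: 454 minutes from midnight
Add: 404 minutes
Total: 858 minutes
Hours: 858 ÷ 60 = 14 remainder 18

14:18


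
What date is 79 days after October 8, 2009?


Start: October 8, 2009
Add 79 days
October 8 → November 1: 31 - 8 + 1 = 24 days (79 - 24 = 55 left)
November 1 → December 1: 30 - 1 + 1 = 30 days (55 - 30 = 25 left)
December 1 + 25 = December 26, 2009

December 26, 2009


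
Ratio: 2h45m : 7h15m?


11:29 (0.38)

Duration 1: 165 minutes
Duration 2: 435 minutes
Ratio = 165:435
GCD = 15
Simplified = 11:29
As a decimal: 11/29 ≈ 0.38


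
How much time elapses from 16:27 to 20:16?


3h 49m

End time in minutes: 20×60 + 16 = 1216
Start time in minutes: 16×60 + 27 = 987
Difference = 1216 - 987 = 229 minutes
= 3 hours 49 minutes


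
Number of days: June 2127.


30 days

Month: June (month 6)
June has 30 days


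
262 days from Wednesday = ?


Start: Wednesday (index 2)
(2 + 262) mod 7
= 264 mod 7
= 5
Index 5 → Saturday

Saturday


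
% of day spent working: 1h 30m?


6.3%

Time: 90 minutes
Day: 1440 minutes
Percentage = (90/1440) × 100 ≈ 6.3%


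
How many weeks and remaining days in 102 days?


14 weeks 4 days

Weeks: 102 ÷ 7 = 14 remainder 4


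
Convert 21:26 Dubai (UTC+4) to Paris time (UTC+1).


18:26

Time difference = UTC+1 - UTC+4 = -3 hours
New hour = (21 -3) mod 24
= 18 mod 24 = 18
Minutes unchanged → 18:26


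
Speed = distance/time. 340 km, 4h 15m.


80.0 km/h

Distance: 340 km
Time: 4h 15m = 255 min = 255/60 = 17/4 hours
Speed = 340 ÷ (17/4) = 340 × 4 / 17 = 1360/17 = 80.0 km/h


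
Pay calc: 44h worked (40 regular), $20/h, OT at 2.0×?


$960.00

Regular: 40h × $20 = $800.00
Overtime: 44 - 40 = 4h
OT pay: 4h × $20 × 2.0 = $160.00
Total = $800.00 + $160.00 = $960.00


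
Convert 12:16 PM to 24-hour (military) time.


12:16

Input: 12:16 PM
12 PM → 12 (noon)


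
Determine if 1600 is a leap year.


Rules: divisible by 4 AND (not by 100 OR by 400)
1600 ÷ 4 = 400 exactly → divisible by 4
1600 ÷ 100 = 16 exactly → divisible by 100
1600 ÷ 400 = 4 exactly → divisible by 400
Divisible by 400 → leap year

Yes


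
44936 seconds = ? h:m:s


Hours: 44936 ÷ 3600 = 12 remainder 1736
Minutes: 1736 ÷ 60 = 28 remainder 56
Seconds: 56

12h 28m 56s


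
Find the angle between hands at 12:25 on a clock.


137.5°

Hour hand (12 ≡ 0 on the dial): 0×30 + 25×0.5 = 12.5°
Minute hand = 25×6 = 150°
Difference = |12.5 - 150| = 137.5°


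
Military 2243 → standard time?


10:43 PM

Hour: 22
22 - 12 = 10 → PM


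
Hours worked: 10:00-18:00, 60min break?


7h 0m (420 minutes)

Total time = (18×60+0) - (10×60+0)
= 1080 - 600 = 480 min
Minus break: 480 - 60 = 420 min
= 7h 0m


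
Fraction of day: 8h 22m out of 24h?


0.3486 (34.86%)

Total minutes: 8×60 + 22 = 502
Day = 24×60 = 1440 minutes
Fraction = 502/1440 ≈ 0.3486
As a percentage: 502/1440 × 100 ≈ 34.86%


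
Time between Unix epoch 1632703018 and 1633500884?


Difference = 1633500884 - 1632703018 = 797866 seconds
In hours: 797866 / 3600 ≈ 221.6
In days: 797866 / 86400 ≈ 9.23

797866 seconds (221.6 hours / 9.23 days)


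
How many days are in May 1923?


31 days

Month: May (month 5)
May has 31 days


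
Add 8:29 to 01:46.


10:15

Start: 106 minutes from midnight
Add: 509 minutes
Total: 615 minutes
Hours: 615 ÷ 60 = 10 remainder 15


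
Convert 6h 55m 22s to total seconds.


Hours: 6 × 3600 = 21600
Minutes: 55 × 60 = 3300
Seconds: 22
Total = 21600 + 3300 + 22 = 24922

24922 seconds


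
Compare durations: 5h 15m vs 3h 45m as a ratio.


Duration 1: 315 minutes
Duration 2: 225 minutes
Ratio = 315:225
GCD = 45
Simplified = 7:5
As a decimal: 7/5 = 1.40

7:5 (1.40)


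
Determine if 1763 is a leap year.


Rules: divisible by 4 AND (not by 100 OR by 400)
1763 ÷ 4 = 440 remainder 3 → not divisible by 4
Not divisible by 4 → not a leap year

No


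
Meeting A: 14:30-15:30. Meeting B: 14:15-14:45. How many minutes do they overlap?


Meeting A: 870-930 (in minutes from midnight)
Meeting B: 855-885
Overlap start = max(870, 855) = 870
Overlap end = min(930, 885) = 885
Overlap = max(0, 885 - 870) = 15 min

15 minutes


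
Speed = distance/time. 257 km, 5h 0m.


51.4 km/h

Distance: 257 km
Time: 5 hours
Speed = 257 / 5 = 51.4 km/h


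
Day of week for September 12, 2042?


Friday

Zeller's congruence:
q=12, m=9, k=42, j=20
h = (12 + ⌊13×10/5⌋ + 42 + ⌊42/4⌋ + ⌊20/4⌋ - 2×20) mod 7
= (12 + 26 + 42 + 10 + 5 - 40) mod 7
= 55 mod 7 = 6
h=6 → Friday


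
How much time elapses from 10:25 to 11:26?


End time in minutes: 11×60 + 26 = 686
Start time in minutes: 10×60 + 25 = 625
Difference = 686 - 625 = 61 minutes
= 1 hours 1 minutes

1h 1m


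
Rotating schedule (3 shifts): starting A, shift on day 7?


Shift A

Shifts: A, B, C
Start: A (index 0)
Day 7: (0 + 7 - 1) mod 3
= 6 mod 3
= 0
Index 0 → shift A


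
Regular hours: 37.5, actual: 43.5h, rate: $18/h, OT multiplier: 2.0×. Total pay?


$891.00

Regular: 37.5h × $18 = $675.00
Overtime: 43.5 - 37.5 = 6.0h
OT pay: 6.0h × $18 × 2.0 = $216.00
Total = $675.00 + $216.00 = $891.00


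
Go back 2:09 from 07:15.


Start: 435 minutes from midnight
Subtract: 129 minutes
Remaining: 435 - 129 = 306
Hours: 5, Minutes: 6

05:06


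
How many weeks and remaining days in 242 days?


Weeks: 242 ÷ 7 = 34 remainder 4

34 weeks 4 days


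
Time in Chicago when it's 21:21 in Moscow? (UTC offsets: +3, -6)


12:21

Time difference = UTC-6 - UTC+3 = -9 hours
New hour = (21 -9) mod 24
= 12 mod 24 = 12
Minutes unchanged → 12:21


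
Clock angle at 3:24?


42.0°

Hour hand = 3×30 + 24×0.5 = 102.0°
Minute hand = 24×6 = 144°
Difference = |102.0 - 144| = 42.0°


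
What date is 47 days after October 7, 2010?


Start: October 7, 2010
Add 47 days
October 7 → November 1: 31 - 7 + 1 = 25 days (47 - 25 = 22 left)
November 1 + 22 = November 23, 2010

November 23, 2010


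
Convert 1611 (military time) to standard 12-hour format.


4:11 PM

Hour: 16
16 - 12 = 4 → PM


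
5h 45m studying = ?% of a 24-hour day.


Time: 345 minutes
Day: 1440 minutes
Percentage = (345/1440) × 100 ≈ 24.0%

24.0%
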